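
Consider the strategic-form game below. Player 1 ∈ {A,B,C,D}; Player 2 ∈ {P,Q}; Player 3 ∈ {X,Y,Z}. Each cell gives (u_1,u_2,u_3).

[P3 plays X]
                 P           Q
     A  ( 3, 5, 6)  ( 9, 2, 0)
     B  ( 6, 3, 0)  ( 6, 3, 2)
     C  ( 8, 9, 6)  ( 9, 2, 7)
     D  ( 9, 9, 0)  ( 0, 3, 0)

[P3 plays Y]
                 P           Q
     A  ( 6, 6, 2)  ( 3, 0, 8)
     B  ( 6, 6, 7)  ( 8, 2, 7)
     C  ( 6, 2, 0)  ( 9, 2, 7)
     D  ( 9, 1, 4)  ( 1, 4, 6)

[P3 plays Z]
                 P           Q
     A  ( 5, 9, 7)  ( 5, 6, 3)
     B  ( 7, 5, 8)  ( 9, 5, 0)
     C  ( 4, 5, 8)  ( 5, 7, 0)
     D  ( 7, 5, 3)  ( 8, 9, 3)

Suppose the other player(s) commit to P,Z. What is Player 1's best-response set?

argmax u_1 = {B,D}

u_1(A vs P,Z) = 5
u_1(B vs P,Z) = 7
u_1(C vs P,Z) = 4
u_1(D vs P,Z) = 7
max payoff 7 at {B,D}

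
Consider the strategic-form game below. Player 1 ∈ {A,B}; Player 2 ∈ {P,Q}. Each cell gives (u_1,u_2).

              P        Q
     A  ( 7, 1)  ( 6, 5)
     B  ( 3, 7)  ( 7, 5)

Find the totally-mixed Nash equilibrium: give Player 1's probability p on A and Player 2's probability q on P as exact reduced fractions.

P1 indiff ⇒ q·7+(1-q)·6 = q·3+(1-q)·7 ⇒ q(4) = (1-q)(1) ⇒ q = 1/5
P2 indiff ⇒ p·1+(1-p)·7 = p·5+(1-p)·5 ⇒ p(-4) = (1-p)(-2) ⇒ p = 1/3

P1 mixes 1/3 on A; P2 mixes 1/5 on P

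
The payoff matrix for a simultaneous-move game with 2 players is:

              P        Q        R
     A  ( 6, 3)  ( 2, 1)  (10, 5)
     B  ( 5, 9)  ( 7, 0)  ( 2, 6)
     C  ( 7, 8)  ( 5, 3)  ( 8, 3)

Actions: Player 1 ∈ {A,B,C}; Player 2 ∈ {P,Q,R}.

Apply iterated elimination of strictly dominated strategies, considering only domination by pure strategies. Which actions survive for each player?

P2 drop Q (P beats it: A:3>1 B:9>0 C:8>3)
P1 drop B (A beats it: P:6>5 R:10>2)
P1→{A,C} P2→{P,R}

IESDS → P1:{A,C} P2:{P,R}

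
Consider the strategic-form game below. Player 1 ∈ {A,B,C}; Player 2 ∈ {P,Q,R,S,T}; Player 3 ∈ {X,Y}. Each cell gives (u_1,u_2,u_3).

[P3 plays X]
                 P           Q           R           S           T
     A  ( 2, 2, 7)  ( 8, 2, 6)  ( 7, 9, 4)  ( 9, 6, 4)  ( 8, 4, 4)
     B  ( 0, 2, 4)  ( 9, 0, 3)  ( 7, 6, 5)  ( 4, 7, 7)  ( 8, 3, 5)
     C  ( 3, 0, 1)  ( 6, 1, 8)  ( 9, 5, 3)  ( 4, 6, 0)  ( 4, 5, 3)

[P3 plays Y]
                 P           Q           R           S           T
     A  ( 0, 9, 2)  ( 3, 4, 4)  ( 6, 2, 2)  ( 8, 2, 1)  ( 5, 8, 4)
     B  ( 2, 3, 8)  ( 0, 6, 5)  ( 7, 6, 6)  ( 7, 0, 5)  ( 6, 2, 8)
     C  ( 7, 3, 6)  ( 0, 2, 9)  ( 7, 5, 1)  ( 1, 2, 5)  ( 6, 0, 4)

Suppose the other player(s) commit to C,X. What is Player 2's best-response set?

u_2(P vs C,X) = 0
u_2(Q vs C,X) = 1
u_2(R vs C,X) = 5
u_2(S vs C,X) = 6
u_2(T vs C,X) = 5
max payoff 6 at {S}

argmax u_2 = {S}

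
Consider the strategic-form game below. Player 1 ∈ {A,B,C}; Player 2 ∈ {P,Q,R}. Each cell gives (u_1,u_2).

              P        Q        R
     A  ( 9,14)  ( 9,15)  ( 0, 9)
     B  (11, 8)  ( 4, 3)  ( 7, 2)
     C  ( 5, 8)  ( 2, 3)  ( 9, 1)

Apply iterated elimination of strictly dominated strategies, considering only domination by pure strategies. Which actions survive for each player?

IESDS → P1:{A,B} P2:{P,Q}

P2 drop R (P beats it: A:14>9 B:8>2 C:8>1)
P1 drop C (A beats it: P:9>5 Q:9>2)
P1→{A,B} P2→{P,Q}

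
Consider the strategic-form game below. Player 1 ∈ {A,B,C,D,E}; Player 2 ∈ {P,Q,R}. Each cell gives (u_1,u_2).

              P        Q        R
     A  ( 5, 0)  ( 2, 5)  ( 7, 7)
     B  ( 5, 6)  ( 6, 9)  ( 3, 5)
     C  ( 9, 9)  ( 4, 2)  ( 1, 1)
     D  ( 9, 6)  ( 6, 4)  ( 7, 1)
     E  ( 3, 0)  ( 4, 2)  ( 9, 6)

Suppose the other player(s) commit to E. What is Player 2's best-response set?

BR_2 = {R}

u_2(P vs E) = 0
u_2(Q vs E) = 2
u_2(R vs E) = 6
max payoff 6 at {R}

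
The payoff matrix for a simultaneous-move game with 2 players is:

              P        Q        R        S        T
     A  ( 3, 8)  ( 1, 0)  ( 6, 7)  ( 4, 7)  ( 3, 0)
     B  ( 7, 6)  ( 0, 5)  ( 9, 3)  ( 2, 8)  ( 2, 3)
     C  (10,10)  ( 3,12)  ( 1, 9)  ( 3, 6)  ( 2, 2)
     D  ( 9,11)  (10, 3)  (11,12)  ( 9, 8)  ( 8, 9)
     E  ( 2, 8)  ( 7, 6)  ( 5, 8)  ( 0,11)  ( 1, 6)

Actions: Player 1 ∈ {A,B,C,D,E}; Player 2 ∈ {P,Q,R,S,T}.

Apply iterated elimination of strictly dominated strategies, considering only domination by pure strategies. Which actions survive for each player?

P1 drop A (D beats it: P:9>3 Q:10>1 R:11>6 S:9>4 T:8>3)
P1 drop B (D beats it: P:9>7 Q:10>0 R:11>9 S:9>2 T:8>2)
P1 drop E (D beats it: P:9>2 Q:10>7 R:11>5 S:9>0 T:8>1)
P2 drop S (P beats it: C:10>6 D:11>8)
P2 drop T (P beats it: C:10>2 D:11>9)
P1→{C,D} P2→{P,Q,R}

IESDS → P1:{C,D} P2:{P,Q,R}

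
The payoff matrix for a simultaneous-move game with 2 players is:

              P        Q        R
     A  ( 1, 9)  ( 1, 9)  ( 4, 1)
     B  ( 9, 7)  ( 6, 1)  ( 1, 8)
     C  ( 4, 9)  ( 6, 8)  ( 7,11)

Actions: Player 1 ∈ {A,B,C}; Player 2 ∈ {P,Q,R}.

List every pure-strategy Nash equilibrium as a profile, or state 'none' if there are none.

NE set: (C,R)

(A,P): not NE [P1→B gives 9>1]
(A,Q): not NE [P1→C gives 6>1]
(A,R): not NE [P1→C gives 7>4; P2→Q gives 9>1]
(B,P): not NE [P2→R gives 8>7]
(B,Q): not NE [P2→R gives 8>1]
(B,R): not NE [P1→C gives 7>1]
(C,P): not NE [P1→B gives 9>4; P2→R gives 11>9]
(C,Q): not NE [P2→R gives 11>8]
(C,R): NE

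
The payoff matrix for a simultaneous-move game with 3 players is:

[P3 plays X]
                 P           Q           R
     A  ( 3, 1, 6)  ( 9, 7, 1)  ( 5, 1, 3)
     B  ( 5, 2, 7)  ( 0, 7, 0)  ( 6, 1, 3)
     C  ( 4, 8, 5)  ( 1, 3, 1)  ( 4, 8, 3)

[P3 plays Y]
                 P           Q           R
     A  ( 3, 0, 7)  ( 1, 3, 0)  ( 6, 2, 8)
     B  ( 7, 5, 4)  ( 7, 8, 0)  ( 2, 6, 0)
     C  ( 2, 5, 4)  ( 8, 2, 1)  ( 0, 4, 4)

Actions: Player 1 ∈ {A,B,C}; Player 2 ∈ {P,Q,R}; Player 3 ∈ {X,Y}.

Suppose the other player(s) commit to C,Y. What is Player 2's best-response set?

u_2(P vs C,Y) = 5
u_2(Q vs C,Y) = 2
u_2(R vs C,Y) = 4
max payoff 5 at {P}

BR_2 = {P}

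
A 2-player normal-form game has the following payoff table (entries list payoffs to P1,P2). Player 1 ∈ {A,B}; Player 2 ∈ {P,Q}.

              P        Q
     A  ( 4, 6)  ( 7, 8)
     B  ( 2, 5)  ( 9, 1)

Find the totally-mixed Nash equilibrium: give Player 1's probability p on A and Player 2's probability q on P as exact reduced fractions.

P1 mixes 2/3 on A; P2 mixes 1/2 on P

P1 indiff ⇒ q·4+(1-q)·7 = q·2+(1-q)·9 ⇒ q(2) = (1-q)(2) ⇒ q = 1/2
P2 indiff ⇒ p·6+(1-p)·5 = p·8+(1-p)·1 ⇒ p(-2) = (1-p)(-4) ⇒ p = 2/3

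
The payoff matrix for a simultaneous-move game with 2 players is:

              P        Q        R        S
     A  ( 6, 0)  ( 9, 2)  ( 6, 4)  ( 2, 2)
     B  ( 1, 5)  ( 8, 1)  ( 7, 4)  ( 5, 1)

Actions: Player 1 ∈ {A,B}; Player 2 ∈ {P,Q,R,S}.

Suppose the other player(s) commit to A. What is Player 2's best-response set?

u_2(P vs A) = 0
u_2(Q vs A) = 2
u_2(R vs A) = 4
u_2(S vs A) = 2
max payoff 4 at {R}

argmax u_2 = {R}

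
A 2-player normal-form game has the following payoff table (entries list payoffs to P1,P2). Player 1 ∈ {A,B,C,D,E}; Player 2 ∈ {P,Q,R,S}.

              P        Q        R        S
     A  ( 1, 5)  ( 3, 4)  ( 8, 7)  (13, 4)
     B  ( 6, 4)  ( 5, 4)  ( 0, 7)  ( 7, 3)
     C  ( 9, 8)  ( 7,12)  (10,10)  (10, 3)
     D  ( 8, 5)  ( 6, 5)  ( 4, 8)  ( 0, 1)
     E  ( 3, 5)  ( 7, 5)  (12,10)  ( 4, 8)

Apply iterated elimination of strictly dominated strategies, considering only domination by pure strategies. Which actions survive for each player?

P1 drop B (C beats it: P:9>6 Q:7>5 R:10>0 S:10>7)
P1 drop D (C beats it: P:9>8 Q:7>6 R:10>4 S:10>0)
P2 drop P (R beats it: A:7>5 C:10>8 E:10>5)
P2 drop S (R beats it: A:7>4 C:10>3 E:10>8)
P1 drop A (C beats it: Q:7>3 R:10>8)
P1→{C,E} P2→{Q,R}

Remaining: P1:{C,E} P2:{Q,R}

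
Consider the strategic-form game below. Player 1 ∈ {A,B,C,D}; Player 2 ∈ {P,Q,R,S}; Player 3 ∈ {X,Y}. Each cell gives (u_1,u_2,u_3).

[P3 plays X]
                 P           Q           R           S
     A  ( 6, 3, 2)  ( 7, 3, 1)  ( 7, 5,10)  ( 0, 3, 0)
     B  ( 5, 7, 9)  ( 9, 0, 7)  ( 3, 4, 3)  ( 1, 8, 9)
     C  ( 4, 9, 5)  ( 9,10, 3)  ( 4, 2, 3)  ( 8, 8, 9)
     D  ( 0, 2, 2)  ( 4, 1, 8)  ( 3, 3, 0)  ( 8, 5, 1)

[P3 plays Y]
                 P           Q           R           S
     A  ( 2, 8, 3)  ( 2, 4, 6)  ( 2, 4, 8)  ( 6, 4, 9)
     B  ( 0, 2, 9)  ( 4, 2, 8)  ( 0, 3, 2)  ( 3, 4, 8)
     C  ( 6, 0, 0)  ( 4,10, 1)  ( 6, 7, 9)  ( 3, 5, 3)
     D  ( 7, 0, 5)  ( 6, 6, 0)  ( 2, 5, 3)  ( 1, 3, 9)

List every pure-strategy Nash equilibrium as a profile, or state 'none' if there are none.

PSNE = {(A,R,X), (C,Q,X)}

(A,P,X): not NE [P2→R gives 5>3; P3→Y gives 3>2]
(A,P,Y): not NE [P1→D gives 7>2]
(A,Q,X): not NE [P1→C gives 9>7; P2→R gives 5>3; P3→Y gives 6>1]
(A,Q,Y): not NE [P1→D gives 6>2; P2→P gives 8>4]
(A,R,X): NE
(A,R,Y): not NE [P1→C gives 6>2; P2→P gives 8>4; P3→X gives 10>8]
(A,S,X): not NE [P1→D gives 8>0; P2→R gives 5>3; P3→Y gives 9>0]
(A,S,Y): not NE [P2→P gives 8>4]
(B,P,X): not NE [P1→A gives 6>5; P2→S gives 8>7]
(B,P,Y): not NE [P1→D gives 7>0; P2→S gives 4>2]
(B,Q,X): not NE [P2→S gives 8>0; P3→Y gives 8>7]
(B,Q,Y): not NE [P1→D gives 6>4; P2→S gives 4>2]
(B,R,X): not NE [P1→A gives 7>3; P2→S gives 8>4]
(B,R,Y): not NE [P1→C gives 6>0; P2→S gives 4>3; P3→X gives 3>2]
(B,S,X): not NE [P1→D gives 8>1]
(B,S,Y): not NE [P1→A gives 6>3; P3→X gives 9>8]
(C,P,X): not NE [P1→A gives 6>4; P2→Q gives 10>9]
(C,P,Y): not NE [P1→D gives 7>6; P2→Q gives 10>0; P3→X gives 5>0]
(C,Q,X): NE
(C,Q,Y): not NE [P1→D gives 6>4; P3→X gives 3>1]
(C,R,X): not NE [P1→A gives 7>4; P2→Q gives 10>2; P3→Y gives 9>3]
(C,R,Y): not NE [P2→Q gives 10>7]
(C,S,X): not NE [P2→Q gives 10>8]
(C,S,Y): not NE [P1→A gives 6>3; P2→Q gives 10>5; P3→X gives 9>3]
(D,P,X): not NE [P1→A gives 6>0; P2→S gives 5>2; P3→Y gives 5>2]
(D,P,Y): not NE [P2→Q gives 6>0]
(D,Q,X): not NE [P1→C gives 9>4; P2→S gives 5>1]
(D,Q,Y): not NE [P3→X gives 8>0]
(D,R,X): not NE [P1→A gives 7>3; P2→S gives 5>3; P3→Y gives 3>0]
(D,R,Y): not NE [P1→C gives 6>2; P2→Q gives 6>5]
(D,S,X): not NE [P3→Y gives 9>1]
(D,S,Y): not NE [P1→A gives 6>1; P2→Q gives 6>3]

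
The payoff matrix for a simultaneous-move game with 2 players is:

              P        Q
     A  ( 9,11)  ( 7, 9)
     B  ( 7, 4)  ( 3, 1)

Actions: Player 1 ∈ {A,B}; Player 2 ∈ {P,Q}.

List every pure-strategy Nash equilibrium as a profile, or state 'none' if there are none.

(A,P): NE
(A,Q): not NE [P2→P gives 11>9]
(B,P): not NE [P1→A gives 9>7]
(B,Q): not NE [P1→A gives 7>3; P2→P gives 4>1]

Nash profiles: (A,P)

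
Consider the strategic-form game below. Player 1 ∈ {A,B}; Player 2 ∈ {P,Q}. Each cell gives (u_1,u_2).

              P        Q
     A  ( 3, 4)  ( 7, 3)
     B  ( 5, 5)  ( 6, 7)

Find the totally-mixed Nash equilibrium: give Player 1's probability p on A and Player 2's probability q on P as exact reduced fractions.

P1 indiff ⇒ q·3+(1-q)·7 = q·5+(1-q)·6 ⇒ q(-2) = (1-q)(-1) ⇒ q = 1/3
P2 indiff ⇒ p·4+(1-p)·5 = p·3+(1-p)·7 ⇒ p(1) = (1-p)(2) ⇒ p = 2/3

p=2/3, q=1/3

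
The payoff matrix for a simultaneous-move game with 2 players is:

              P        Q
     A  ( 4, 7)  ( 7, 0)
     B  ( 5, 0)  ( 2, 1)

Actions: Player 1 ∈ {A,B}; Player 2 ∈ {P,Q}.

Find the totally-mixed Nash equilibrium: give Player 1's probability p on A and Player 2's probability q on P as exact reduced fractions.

P1 mixes 1/8 on A; P2 mixes 5/6 on P

P1 indiff ⇒ q·4+(1-q)·7 = q·5+(1-q)·2 ⇒ q(-1) = (1-q)(-5) ⇒ q = 5/6
P2 indiff ⇒ p·7+(1-p)·0 = p·0+(1-p)·1 ⇒ p(7) = (1-p)(1) ⇒ p = 1/8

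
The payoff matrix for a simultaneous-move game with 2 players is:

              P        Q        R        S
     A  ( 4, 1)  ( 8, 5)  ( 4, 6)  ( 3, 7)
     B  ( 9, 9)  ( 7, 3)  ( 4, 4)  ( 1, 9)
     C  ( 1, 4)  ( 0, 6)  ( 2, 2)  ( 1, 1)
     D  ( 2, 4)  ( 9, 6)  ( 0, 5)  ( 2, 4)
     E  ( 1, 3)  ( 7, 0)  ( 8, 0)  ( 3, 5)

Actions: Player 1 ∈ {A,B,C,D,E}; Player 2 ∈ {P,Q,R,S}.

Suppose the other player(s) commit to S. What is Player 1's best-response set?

P1 best: {A,E}

u_1(A vs S) = 3
u_1(B vs S) = 1
u_1(C vs S) = 1
u_1(D vs S) = 2
u_1(E vs S) = 3
max payoff 3 at {A,E}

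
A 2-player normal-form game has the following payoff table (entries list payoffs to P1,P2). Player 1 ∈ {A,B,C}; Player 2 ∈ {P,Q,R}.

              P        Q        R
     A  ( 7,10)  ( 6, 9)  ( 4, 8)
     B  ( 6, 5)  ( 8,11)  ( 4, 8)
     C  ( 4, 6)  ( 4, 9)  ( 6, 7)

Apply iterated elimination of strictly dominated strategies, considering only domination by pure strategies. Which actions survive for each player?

Survivors P1:{A,B} P2:{P,Q}

P2 drop R (Q beats it: A:9>8 B:11>8 C:9>7)
P1 drop C (A beats it: P:7>4 Q:6>4)
P1→{A,B} P2→{P,Q}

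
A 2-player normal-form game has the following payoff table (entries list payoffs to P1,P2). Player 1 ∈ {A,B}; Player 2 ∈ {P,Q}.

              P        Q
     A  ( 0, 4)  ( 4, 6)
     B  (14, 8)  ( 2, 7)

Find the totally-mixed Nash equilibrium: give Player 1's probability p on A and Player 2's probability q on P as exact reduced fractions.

(p,q) = (1/3, 1/8)

P1 indiff ⇒ q·0+(1-q)·4 = q·14+(1-q)·2 ⇒ q(-14) = (1-q)(-2) ⇒ q = 1/8
P2 indiff ⇒ p·4+(1-p)·8 = p·6+(1-p)·7 ⇒ p(-2) = (1-p)(-1) ⇒ p = 1/3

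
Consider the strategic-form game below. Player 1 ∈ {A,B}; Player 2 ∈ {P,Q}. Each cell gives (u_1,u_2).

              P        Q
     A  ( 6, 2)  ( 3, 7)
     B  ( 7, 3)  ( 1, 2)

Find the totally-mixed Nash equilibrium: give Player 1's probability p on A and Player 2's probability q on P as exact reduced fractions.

(p,q) = (1/6, 2/3)

P1 indiff ⇒ q·6+(1-q)·3 = q·7+(1-q)·1 ⇒ q(-1) = (1-q)(-2) ⇒ q = 2/3
P2 indiff ⇒ p·2+(1-p)·3 = p·7+(1-p)·2 ⇒ p(-5) = (1-p)(-1) ⇒ p = 1/6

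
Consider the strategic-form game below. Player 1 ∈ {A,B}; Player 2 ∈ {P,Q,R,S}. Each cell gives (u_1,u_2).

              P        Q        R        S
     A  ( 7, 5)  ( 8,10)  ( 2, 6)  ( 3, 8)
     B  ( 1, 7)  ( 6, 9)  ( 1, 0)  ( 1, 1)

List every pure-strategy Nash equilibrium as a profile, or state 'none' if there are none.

(A,P): not NE [P2→Q gives 10>5]
(A,Q): NE
(A,R): not NE [P2→Q gives 10>6]
(A,S): not NE [P2→Q gives 10>8]
(B,P): not NE [P1→A gives 7>1; P2→Q gives 9>7]
(B,Q): not NE [P1→A gives 8>6]
(B,R): not NE [P1→A gives 2>1; P2→Q gives 9>0]
(B,S): not NE [P1→A gives 3>1; P2→Q gives 9>1]

PSNE = {(A,Q)}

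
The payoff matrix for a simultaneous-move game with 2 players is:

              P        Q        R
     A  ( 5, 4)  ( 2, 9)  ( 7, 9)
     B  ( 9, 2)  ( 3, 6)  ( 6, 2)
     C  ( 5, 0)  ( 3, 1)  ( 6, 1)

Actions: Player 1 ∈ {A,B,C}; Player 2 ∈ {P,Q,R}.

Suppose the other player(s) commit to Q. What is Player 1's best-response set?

u_1(A vs Q) = 2
u_1(B vs Q) = 3
u_1(C vs Q) = 3
max payoff 3 at {B,C}

P1 best: {B,C}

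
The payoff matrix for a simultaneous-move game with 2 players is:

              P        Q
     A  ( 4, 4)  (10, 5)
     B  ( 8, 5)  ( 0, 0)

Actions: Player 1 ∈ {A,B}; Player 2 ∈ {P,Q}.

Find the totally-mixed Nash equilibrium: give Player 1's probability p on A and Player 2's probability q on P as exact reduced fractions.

P1 indiff ⇒ q·4+(1-q)·10 = q·8+(1-q)·0 ⇒ q(-4) = (1-q)(-10) ⇒ q = 5/7
P2 indiff ⇒ p·4+(1-p)·5 = p·5+(1-p)·0 ⇒ p(-1) = (1-p)(-5) ⇒ p = 5/6

(p,q) = (5/6, 5/7)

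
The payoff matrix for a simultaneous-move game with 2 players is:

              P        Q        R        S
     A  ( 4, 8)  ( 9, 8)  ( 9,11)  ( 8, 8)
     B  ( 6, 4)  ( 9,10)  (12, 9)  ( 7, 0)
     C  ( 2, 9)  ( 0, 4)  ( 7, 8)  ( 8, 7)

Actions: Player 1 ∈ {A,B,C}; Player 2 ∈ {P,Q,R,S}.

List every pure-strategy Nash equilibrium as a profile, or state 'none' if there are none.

NE set: (B,Q)

(A,P): not NE [P1→B gives 6>4; P2→R gives 11>8]
(A,Q): not NE [P2→R gives 11>8]
(A,R): not NE [P1→B gives 12>9]
(A,S): not NE [P2→R gives 11>8]
(B,P): not NE [P2→Q gives 10>4]
(B,Q): NE
(B,R): not NE [P2→Q gives 10>9]
(B,S): not NE [P1→C gives 8>7; P2→Q gives 10>0]
(C,P): not NE [P1→B gives 6>2]
(C,Q): not NE [P1→B gives 9>0; P2→P gives 9>4]
(C,R): not NE [P1→B gives 12>7; P2→P gives 9>8]
(C,S): not NE [P2→P gives 9>7]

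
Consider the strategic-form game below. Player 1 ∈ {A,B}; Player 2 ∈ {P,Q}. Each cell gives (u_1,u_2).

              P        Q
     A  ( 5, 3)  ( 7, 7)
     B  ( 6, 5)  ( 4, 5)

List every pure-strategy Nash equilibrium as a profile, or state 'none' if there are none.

(A,P): not NE [P1→B gives 6>5; P2→Q gives 7>3]
(A,Q): NE
(B,P): NE
(B,Q): not NE [P1→A gives 7>4]

PSNE = {(A,Q), (B,P)}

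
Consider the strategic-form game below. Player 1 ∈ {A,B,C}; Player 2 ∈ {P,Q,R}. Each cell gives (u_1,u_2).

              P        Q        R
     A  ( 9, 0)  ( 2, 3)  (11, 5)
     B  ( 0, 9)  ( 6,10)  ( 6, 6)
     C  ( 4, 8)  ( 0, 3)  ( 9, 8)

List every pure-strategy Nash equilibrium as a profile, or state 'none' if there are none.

(A,P): not NE [P2→R gives 5>0]
(A,Q): not NE [P1→B gives 6>2; P2→R gives 5>3]
(A,R): NE
(B,P): not NE [P1→A gives 9>0; P2→Q gives 10>9]
(B,Q): NE
(B,R): not NE [P1→A gives 11>6; P2→Q gives 10>6]
(C,P): not NE [P1→A gives 9>4]
(C,Q): not NE [P1→B gives 6>0; P2→R gives 8>3]
(C,R): not NE [P1→A gives 11>9]

NE set: (A,R), (B,Q)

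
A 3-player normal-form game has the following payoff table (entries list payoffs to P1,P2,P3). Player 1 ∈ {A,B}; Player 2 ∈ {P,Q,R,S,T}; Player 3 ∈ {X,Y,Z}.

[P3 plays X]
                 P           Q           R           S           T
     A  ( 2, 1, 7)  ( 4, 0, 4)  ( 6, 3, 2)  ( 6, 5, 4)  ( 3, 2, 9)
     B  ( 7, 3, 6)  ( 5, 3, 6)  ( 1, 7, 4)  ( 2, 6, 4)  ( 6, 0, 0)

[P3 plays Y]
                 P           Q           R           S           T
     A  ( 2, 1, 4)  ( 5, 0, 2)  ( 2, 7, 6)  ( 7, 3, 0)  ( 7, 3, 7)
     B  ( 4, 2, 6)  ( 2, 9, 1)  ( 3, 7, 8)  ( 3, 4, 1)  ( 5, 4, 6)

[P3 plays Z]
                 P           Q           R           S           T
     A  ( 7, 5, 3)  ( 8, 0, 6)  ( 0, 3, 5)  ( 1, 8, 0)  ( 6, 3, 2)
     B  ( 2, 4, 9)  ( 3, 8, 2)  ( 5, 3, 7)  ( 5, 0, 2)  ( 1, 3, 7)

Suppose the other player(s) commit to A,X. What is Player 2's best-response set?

BR_2 = {S}

u_2(P vs A,X) = 1
u_2(Q vs A,X) = 0
u_2(R vs A,X) = 3
u_2(S vs A,X) = 5
u_2(T vs A,X) = 2
max payoff 5 at {S}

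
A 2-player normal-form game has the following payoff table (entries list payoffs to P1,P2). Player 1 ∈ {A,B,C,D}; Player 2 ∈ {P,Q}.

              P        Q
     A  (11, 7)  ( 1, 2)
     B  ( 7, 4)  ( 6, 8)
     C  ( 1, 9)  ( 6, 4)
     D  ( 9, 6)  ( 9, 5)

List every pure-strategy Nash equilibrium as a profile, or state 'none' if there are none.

(A,P): NE
(A,Q): not NE [P1→D gives 9>1; P2→P gives 7>2]
(B,P): not NE [P1→A gives 11>7; P2→Q gives 8>4]
(B,Q): not NE [P1→D gives 9>6]
(C,P): not NE [P1→A gives 11>1]
(C,Q): not NE [P1→D gives 9>6; P2→P gives 9>4]
(D,P): not NE [P1→A gives 11>9]
(D,Q): not NE [P2→P gives 6>5]

PSNE = {(A,P)}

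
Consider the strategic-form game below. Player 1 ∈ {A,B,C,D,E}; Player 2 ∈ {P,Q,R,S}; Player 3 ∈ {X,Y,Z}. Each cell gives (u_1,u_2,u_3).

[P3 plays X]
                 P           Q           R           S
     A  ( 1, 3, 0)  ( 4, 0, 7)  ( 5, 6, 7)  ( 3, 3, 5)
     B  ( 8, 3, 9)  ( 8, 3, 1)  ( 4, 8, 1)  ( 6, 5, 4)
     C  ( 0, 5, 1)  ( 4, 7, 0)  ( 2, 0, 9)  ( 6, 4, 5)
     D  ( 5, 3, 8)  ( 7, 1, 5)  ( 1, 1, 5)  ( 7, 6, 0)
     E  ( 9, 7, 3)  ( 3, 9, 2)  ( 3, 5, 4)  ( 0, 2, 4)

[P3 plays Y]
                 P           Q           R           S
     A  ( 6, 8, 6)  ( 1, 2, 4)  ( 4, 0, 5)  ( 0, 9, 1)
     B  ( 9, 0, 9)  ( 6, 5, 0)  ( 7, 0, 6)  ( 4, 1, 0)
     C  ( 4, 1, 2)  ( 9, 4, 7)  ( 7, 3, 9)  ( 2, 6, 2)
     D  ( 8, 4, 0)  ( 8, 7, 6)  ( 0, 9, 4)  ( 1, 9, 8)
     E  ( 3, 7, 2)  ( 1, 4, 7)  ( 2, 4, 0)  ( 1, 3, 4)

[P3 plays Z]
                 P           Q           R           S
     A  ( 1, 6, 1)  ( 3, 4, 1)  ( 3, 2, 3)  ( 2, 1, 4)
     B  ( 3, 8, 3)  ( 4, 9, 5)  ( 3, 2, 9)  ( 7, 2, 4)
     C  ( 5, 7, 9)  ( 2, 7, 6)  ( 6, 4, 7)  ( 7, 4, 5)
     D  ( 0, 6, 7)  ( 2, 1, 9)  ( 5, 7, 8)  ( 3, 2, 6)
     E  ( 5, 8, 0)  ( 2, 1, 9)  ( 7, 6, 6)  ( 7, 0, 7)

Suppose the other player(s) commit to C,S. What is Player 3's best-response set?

argmax u_3 = {X,Z}

u_3(X vs C,S) = 5
u_3(Y vs C,S) = 2
u_3(Z vs C,S) = 5
max payoff 5 at {X,Z}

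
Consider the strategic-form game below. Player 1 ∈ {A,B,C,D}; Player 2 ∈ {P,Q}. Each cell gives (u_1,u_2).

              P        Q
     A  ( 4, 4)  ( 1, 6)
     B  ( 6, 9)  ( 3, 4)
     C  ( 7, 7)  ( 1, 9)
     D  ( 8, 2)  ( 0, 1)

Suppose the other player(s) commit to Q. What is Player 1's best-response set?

u_1(A vs Q) = 1
u_1(B vs Q) = 3
u_1(C vs Q) = 1
u_1(D vs Q) = 0
max payoff 3 at {B}

P1 best: {B}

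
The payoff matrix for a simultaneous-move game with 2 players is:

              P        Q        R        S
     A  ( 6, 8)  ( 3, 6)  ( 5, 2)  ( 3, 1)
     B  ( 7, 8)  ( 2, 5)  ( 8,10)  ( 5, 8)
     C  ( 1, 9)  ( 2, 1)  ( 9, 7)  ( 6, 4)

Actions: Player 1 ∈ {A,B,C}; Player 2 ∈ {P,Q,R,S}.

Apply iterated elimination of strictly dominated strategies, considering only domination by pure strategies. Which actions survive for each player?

IESDS → P1:{B,C} P2:{P,R}

P2 drop Q (P beats it: A:8>6 B:8>5 C:9>1)
P1 drop A (B beats it: P:7>6 R:8>5 S:5>3)
P2 drop S (R beats it: B:10>8 C:7>4)
P1→{B,C} P2→{P,R}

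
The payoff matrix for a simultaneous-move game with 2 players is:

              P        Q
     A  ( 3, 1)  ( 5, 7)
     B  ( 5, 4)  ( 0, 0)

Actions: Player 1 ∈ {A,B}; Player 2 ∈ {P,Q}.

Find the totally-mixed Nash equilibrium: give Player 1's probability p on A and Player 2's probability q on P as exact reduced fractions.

P1 indiff ⇒ q·3+(1-q)·5 = q·5+(1-q)·0 ⇒ q(-2) = (1-q)(-5) ⇒ q = 5/7
P2 indiff ⇒ p·1+(1-p)·4 = p·7+(1-p)·0 ⇒ p(-6) = (1-p)(-4) ⇒ p = 2/5

p=2/5, q=5/7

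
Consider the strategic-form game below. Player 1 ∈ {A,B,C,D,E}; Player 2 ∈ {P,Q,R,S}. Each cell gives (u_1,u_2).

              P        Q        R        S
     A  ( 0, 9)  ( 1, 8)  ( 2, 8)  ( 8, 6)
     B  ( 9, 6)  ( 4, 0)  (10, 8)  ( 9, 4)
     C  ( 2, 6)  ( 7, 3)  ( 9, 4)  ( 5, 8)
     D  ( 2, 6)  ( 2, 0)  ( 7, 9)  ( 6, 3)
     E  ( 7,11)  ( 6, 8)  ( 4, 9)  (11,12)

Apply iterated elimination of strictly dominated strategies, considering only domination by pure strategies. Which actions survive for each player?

P1 drop A (B beats it: P:9>0 Q:4>1 R:10>2 S:9>8)
P1 drop D (B beats it: P:9>2 Q:4>2 R:10>7 S:9>6)
P2 drop Q (P beats it: B:6>0 C:6>3 E:11>8)
P1 drop C (B beats it: P:9>2 R:10>9 S:9>5)
P1→{B,E} P2→{P,R,S}

Remaining: P1:{B,E} P2:{P,R,S}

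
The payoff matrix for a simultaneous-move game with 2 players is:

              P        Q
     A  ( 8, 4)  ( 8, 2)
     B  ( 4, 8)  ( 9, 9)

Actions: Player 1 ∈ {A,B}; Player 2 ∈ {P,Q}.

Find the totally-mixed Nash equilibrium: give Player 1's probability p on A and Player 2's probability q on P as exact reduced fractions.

P1 indiff ⇒ q·8+(1-q)·8 = q·4+(1-q)·9 ⇒ q(4) = (1-q)(1) ⇒ q = 1/5
P2 indiff ⇒ p·4+(1-p)·8 = p·2+(1-p)·9 ⇒ p(2) = (1-p)(1) ⇒ p = 1/3

P1 mixes 1/3 on A; P2 mixes 1/5 on P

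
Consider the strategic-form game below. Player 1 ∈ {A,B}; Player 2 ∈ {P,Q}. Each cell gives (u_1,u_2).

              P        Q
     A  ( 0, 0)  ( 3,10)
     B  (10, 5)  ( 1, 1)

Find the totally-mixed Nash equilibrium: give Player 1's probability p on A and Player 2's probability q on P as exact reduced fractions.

(p,q) = (2/7, 1/6)

P1 indiff ⇒ q·0+(1-q)·3 = q·10+(1-q)·1 ⇒ q(-10) = (1-q)(-2) ⇒ q = 1/6
P2 indiff ⇒ p·0+(1-p)·5 = p·10+(1-p)·1 ⇒ p(-10) = (1-p)(-4) ⇒ p = 2/7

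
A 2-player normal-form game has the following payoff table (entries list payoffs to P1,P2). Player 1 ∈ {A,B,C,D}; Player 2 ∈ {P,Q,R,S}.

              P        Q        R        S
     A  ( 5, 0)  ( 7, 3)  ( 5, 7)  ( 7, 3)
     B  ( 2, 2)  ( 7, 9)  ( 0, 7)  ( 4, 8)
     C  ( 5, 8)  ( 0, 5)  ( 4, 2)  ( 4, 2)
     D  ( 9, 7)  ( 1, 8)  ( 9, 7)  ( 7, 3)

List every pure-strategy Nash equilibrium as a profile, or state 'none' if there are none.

(A,P): not NE [P1→D gives 9>5; P2→R gives 7>0]
(A,Q): not NE [P2→R gives 7>3]
(A,R): not NE [P1→D gives 9>5]
(A,S): not NE [P2→R gives 7>3]
(B,P): not NE [P1→D gives 9>2; P2→Q gives 9>2]
(B,Q): NE
(B,R): not NE [P1→D gives 9>0; P2→Q gives 9>7]
(B,S): not NE [P1→D gives 7>4; P2→Q gives 9>8]
(C,P): not NE [P1→D gives 9>5]
(C,Q): not NE [P1→B gives 7>0; P2→P gives 8>5]
(C,R): not NE [P1→D gives 9>4; P2→P gives 8>2]
(C,S): not NE [P1→D gives 7>4; P2→P gives 8>2]
(D,P): not NE [P2→Q gives 8>7]
(D,Q): not NE [P1→B gives 7>1]
(D,R): not NE [P2→Q gives 8>7]
(D,S): not NE [P2→Q gives 8>3]

PSNE = {(B,Q)}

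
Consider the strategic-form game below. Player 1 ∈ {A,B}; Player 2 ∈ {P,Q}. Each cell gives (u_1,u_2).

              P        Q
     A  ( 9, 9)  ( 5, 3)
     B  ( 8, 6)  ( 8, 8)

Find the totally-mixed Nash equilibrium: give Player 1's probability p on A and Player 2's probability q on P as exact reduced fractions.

(p,q) = (1/4, 3/4)

P1 indiff ⇒ q·9+(1-q)·5 = q·8+(1-q)·8 ⇒ q(1) = (1-q)(3) ⇒ q = 3/4
P2 indiff ⇒ p·9+(1-p)·6 = p·3+(1-p)·8 ⇒ p(6) = (1-p)(2) ⇒ p = 1/4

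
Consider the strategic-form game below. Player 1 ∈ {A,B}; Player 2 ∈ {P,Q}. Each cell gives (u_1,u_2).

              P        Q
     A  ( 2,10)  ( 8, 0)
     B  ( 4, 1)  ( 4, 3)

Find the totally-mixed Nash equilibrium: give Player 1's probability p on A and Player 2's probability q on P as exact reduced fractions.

P1 indiff ⇒ q·2+(1-q)·8 = q·4+(1-q)·4 ⇒ q(-2) = (1-q)(-4) ⇒ q = 2/3
P2 indiff ⇒ p·10+(1-p)·1 = p·0+(1-p)·3 ⇒ p(10) = (1-p)(2) ⇒ p = 1/6

P1 mixes 1/6 on A; P2 mixes 2/3 on P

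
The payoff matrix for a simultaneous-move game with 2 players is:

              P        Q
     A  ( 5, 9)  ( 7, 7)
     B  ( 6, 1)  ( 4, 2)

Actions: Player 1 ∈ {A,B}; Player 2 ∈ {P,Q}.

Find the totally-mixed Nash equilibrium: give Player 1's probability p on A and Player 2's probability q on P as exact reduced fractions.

(p,q) = (1/3, 3/4)

P1 indiff ⇒ q·5+(1-q)·7 = q·6+(1-q)·4 ⇒ q(-1) = (1-q)(-3) ⇒ q = 3/4
P2 indiff ⇒ p·9+(1-p)·1 = p·7+(1-p)·2 ⇒ p(2) = (1-p)(1) ⇒ p = 1/3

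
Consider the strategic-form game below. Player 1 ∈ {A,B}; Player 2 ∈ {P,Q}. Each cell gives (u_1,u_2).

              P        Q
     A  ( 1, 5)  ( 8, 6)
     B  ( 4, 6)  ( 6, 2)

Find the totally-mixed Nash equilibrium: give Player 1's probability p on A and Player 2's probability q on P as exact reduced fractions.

(p,q) = (4/5, 2/5)

P1 indiff ⇒ q·1+(1-q)·8 = q·4+(1-q)·6 ⇒ q(-3) = (1-q)(-2) ⇒ q = 2/5
P2 indiff ⇒ p·5+(1-p)·6 = p·6+(1-p)·2 ⇒ p(-1) = (1-p)(-4) ⇒ p = 4/5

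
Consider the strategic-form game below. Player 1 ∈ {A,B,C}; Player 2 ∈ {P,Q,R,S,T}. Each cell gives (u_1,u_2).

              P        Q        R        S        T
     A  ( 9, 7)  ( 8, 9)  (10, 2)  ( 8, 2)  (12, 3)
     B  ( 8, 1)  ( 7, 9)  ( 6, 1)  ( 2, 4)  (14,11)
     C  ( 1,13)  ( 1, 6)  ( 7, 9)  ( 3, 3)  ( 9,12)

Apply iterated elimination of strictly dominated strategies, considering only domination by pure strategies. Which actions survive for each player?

P1 drop C (A beats it: P:9>1 Q:8>1 R:10>7 S:8>3 T:12>9)
P2 drop P (Q beats it: A:9>7 B:9>1)
P2 drop R (Q beats it: A:9>2 B:9>1)
P2 drop S (Q beats it: A:9>2 B:9>4)
P1→{A,B} P2→{Q,T}

Survivors P1:{A,B} P2:{Q,T}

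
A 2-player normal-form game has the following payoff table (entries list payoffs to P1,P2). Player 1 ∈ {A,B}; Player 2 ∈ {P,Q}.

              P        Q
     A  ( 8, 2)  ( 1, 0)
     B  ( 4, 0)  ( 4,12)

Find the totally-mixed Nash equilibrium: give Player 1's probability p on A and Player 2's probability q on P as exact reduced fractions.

(p,q) = (6/7, 3/7)

P1 indiff ⇒ q·8+(1-q)·1 = q·4+(1-q)·4 ⇒ q(4) = (1-q)(3) ⇒ q = 3/7
P2 indiff ⇒ p·2+(1-p)·0 = p·0+(1-p)·12 ⇒ p(2) = (1-p)(12) ⇒ p = 6/7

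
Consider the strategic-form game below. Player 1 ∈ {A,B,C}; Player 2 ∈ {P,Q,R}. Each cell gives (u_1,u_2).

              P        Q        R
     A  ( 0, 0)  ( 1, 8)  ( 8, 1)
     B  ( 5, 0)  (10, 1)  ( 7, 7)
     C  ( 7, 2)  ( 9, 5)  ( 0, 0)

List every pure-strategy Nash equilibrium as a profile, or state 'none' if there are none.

(A,P): not NE [P1→C gives 7>0; P2→Q gives 8>0]
(A,Q): not NE [P1→B gives 10>1]
(A,R): not NE [P2→Q gives 8>1]
(B,P): not NE [P1→C gives 7>5; P2→R gives 7>0]
(B,Q): not NE [P2→R gives 7>1]
(B,R): not NE [P1→A gives 8>7]
(C,P): not NE [P2→Q gives 5>2]
(C,Q): not NE [P1→B gives 10>9]
(C,R): not NE [P1→A gives 8>0; P2→Q gives 5>0]

PSNE: ∅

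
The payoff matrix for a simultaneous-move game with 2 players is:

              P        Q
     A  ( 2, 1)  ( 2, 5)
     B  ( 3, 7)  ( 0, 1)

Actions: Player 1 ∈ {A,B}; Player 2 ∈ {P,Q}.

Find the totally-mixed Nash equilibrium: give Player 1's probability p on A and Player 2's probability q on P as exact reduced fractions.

P1 indiff ⇒ q·2+(1-q)·2 = q·3+(1-q)·0 ⇒ q(-1) = (1-q)(-2) ⇒ q = 2/3
P2 indiff ⇒ p·1+(1-p)·7 = p·5+(1-p)·1 ⇒ p(-4) = (1-p)(-6) ⇒ p = 3/5

p=3/5, q=2/3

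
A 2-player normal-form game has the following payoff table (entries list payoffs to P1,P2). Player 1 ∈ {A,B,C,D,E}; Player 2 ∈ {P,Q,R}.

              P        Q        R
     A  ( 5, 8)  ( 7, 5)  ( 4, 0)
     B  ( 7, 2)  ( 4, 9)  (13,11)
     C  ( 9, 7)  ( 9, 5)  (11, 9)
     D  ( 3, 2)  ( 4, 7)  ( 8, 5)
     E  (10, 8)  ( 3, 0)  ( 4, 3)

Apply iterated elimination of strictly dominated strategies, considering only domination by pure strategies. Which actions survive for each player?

P1 drop A (C beats it: P:9>5 Q:9>7 R:11>4)
P1 drop D (C beats it: P:9>3 Q:9>4 R:11>8)
P2 drop Q (R beats it: B:11>9 C:9>5 E:3>0)
P1→{B,C,E} P2→{P,R}

Survivors P1:{B,C,E} P2:{P,R}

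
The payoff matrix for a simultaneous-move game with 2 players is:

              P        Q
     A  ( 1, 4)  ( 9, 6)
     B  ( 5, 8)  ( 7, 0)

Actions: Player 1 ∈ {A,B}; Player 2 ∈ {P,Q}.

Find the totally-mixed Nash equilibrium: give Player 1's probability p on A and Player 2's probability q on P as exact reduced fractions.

P1 mixes 4/5 on A; P2 mixes 1/3 on P

P1 indiff ⇒ q·1+(1-q)·9 = q·5+(1-q)·7 ⇒ q(-4) = (1-q)(-2) ⇒ q = 1/3
P2 indiff ⇒ p·4+(1-p)·8 = p·6+(1-p)·0 ⇒ p(-2) = (1-p)(-8) ⇒ p = 4/5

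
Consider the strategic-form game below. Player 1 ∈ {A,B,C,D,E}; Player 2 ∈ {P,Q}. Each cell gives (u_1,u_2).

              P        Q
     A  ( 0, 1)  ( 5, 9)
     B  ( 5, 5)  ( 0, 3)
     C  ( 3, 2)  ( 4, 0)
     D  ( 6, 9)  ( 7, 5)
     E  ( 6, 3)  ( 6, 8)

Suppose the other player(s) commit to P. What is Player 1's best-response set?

BR_1 = {D,E}

u_1(A vs P) = 0
u_1(B vs P) = 5
u_1(C vs P) = 3
u_1(D vs P) = 6
u_1(E vs P) = 6
max payoff 6 at {D,E}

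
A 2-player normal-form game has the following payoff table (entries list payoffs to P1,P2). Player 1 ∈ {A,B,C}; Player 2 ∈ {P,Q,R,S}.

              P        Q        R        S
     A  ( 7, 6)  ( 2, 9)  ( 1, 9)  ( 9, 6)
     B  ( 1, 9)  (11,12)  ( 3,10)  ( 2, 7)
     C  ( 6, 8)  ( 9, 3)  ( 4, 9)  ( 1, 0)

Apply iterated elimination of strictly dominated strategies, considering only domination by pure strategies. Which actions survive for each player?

Remaining: P1:{B,C} P2:{Q,R}

P2 drop P (R beats it: A:9>6 B:10>9 C:9>8)
P2 drop S (Q beats it: A:9>6 B:12>7 C:3>0)
P1 drop A (B beats it: Q:11>2 R:3>1)
P1→{B,C} P2→{Q,R}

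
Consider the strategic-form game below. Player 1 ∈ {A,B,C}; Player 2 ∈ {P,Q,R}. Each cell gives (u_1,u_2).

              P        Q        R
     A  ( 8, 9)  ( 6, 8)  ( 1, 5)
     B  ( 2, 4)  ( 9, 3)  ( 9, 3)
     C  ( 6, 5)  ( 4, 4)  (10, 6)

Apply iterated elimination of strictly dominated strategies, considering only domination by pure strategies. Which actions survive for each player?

Remaining: P1:{A,C} P2:{P,R}

P2 drop Q (P beats it: A:9>8 B:4>3 C:5>4)
P1 drop B (C beats it: P:6>2 R:10>9)
P1→{A,C} P2→{P,R}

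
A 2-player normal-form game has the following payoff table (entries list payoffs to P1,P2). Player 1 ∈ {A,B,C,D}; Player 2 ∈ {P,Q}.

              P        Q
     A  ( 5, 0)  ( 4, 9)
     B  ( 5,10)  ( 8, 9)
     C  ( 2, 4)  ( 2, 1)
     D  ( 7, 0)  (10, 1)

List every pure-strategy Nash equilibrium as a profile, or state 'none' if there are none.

(A,P): not NE [P1→D gives 7>5; P2→Q gives 9>0]
(A,Q): not NE [P1→D gives 10>4]
(B,P): not NE [P1→D gives 7>5]
(B,Q): not NE [P1→D gives 10>8; P2→P gives 10>9]
(C,P): not NE [P1→D gives 7>2]
(C,Q): not NE [P1→D gives 10>2; P2→P gives 4>1]
(D,P): not NE [P2→Q gives 1>0]
(D,Q): NE

PSNE = {(D,Q)}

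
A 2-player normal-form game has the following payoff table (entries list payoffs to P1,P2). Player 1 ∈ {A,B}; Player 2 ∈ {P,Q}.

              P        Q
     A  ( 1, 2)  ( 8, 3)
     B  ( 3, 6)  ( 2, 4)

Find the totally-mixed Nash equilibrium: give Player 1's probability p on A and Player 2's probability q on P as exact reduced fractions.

P1 indiff ⇒ q·1+(1-q)·8 = q·3+(1-q)·2 ⇒ q(-2) = (1-q)(-6) ⇒ q = 3/4
P2 indiff ⇒ p·2+(1-p)·6 = p·3+(1-p)·4 ⇒ p(-1) = (1-p)(-2) ⇒ p = 2/3

p=2/3, q=3/4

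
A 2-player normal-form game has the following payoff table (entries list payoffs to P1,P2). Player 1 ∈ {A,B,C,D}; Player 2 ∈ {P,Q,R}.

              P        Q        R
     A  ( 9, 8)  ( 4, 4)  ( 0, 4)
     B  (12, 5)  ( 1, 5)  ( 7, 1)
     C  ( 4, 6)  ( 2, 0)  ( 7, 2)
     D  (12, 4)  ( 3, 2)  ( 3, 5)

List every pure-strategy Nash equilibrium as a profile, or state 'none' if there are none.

(A,P): not NE [P1→D gives 12>9]
(A,Q): not NE [P2→P gives 8>4]
(A,R): not NE [P1→C gives 7>0; P2→P gives 8>4]
(B,P): NE
(B,Q): not NE [P1→A gives 4>1]
(B,R): not NE [P2→Q gives 5>1]
(C,P): not NE [P1→D gives 12>4]
(C,Q): not NE [P1→A gives 4>2; P2→P gives 6>0]
(C,R): not NE [P2→P gives 6>2]
(D,P): not NE [P2→R gives 5>4]
(D,Q): not NE [P1→A gives 4>3; P2→R gives 5>2]
(D,R): not NE [P1→C gives 7>3]

NE set: (B,P)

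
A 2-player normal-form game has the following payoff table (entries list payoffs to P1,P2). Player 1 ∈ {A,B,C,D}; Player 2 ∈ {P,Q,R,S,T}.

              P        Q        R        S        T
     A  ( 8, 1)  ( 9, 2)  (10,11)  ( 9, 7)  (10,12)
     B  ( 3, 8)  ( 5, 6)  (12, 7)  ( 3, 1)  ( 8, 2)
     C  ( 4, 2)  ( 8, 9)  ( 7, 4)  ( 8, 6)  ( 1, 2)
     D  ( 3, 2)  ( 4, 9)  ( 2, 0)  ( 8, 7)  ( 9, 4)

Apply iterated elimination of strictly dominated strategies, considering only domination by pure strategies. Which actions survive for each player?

P1 drop C (A beats it: P:8>4 Q:9>8 R:10>7 S:9>8 T:10>1)
P1 drop D (A beats it: P:8>3 Q:9>4 R:10>2 S:9>8 T:10>9)
P2 drop Q (R beats it: A:11>2 B:7>6)
P2 drop S (R beats it: A:11>7 B:7>1)
P1→{A,B} P2→{P,R,T}

Remaining: P1:{A,B} P2:{P,R,T}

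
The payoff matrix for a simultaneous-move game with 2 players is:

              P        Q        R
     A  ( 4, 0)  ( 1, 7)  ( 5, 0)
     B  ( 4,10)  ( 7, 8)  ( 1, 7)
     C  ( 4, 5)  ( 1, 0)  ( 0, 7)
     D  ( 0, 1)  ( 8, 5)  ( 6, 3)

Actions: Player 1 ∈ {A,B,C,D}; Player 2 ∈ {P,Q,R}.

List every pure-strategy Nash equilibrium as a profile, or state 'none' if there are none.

PSNE = {(B,P), (D,Q)}

(A,P): not NE [P2→Q gives 7>0]
(A,Q): not NE [P1→D gives 8>1]
(A,R): not NE [P1→D gives 6>5; P2→Q gives 7>0]
(B,P): NE
(B,Q): not NE [P1→D gives 8>7; P2→P gives 10>8]
(B,R): not NE [P1→D gives 6>1; P2→P gives 10>7]
(C,P): not NE [P2→R gives 7>5]
(C,Q): not NE [P1→D gives 8>1; P2→R gives 7>0]
(C,R): not NE [P1→D gives 6>0]
(D,P): not NE [P1→C gives 4>0; P2→Q gives 5>1]
(D,Q): NE
(D,R): not NE [P2→Q gives 5>3]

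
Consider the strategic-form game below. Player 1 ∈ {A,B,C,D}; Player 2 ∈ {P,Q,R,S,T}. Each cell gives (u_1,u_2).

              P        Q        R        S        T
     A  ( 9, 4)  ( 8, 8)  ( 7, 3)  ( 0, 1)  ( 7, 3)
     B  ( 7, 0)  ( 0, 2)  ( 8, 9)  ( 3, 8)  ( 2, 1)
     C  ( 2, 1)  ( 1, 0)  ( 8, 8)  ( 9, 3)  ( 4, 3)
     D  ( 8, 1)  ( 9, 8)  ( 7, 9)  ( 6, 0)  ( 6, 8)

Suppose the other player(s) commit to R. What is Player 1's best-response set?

P1 best: {B,C}

u_1(A vs R) = 7
u_1(B vs R) = 8
u_1(C vs R) = 8
u_1(D vs R) = 7
max payoff 8 at {B,C}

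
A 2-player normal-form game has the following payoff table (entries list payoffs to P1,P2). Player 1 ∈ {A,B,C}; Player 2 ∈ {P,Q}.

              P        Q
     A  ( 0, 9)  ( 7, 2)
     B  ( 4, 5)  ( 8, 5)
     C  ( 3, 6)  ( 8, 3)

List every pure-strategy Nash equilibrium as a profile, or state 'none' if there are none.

(A,P): not NE [P1→B gives 4>0]
(A,Q): not NE [P1→C gives 8>7; P2→P gives 9>2]
(B,P): NE
(B,Q): NE
(C,P): not NE [P1→B gives 4>3]
(C,Q): not NE [P2→P gives 6>3]

PSNE = {(B,P), (B,Q)}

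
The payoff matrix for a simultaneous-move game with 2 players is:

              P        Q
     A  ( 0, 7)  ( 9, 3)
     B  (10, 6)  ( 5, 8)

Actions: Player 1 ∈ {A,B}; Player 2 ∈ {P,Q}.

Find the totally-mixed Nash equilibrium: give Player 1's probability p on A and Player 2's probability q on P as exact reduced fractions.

P1 indiff ⇒ q·0+(1-q)·9 = q·10+(1-q)·5 ⇒ q(-10) = (1-q)(-4) ⇒ q = 2/7
P2 indiff ⇒ p·7+(1-p)·6 = p·3+(1-p)·8 ⇒ p(4) = (1-p)(2) ⇒ p = 1/3

(p,q) = (1/3, 2/7)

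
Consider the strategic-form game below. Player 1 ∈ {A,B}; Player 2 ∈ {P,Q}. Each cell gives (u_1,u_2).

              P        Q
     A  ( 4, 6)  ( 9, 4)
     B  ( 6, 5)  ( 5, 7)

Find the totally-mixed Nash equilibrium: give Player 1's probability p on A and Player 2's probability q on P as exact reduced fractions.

P1 indiff ⇒ q·4+(1-q)·9 = q·6+(1-q)·5 ⇒ q(-2) = (1-q)(-4) ⇒ q = 2/3
P2 indiff ⇒ p·6+(1-p)·5 = p·4+(1-p)·7 ⇒ p(2) = (1-p)(2) ⇒ p = 1/2

p=1/2, q=2/3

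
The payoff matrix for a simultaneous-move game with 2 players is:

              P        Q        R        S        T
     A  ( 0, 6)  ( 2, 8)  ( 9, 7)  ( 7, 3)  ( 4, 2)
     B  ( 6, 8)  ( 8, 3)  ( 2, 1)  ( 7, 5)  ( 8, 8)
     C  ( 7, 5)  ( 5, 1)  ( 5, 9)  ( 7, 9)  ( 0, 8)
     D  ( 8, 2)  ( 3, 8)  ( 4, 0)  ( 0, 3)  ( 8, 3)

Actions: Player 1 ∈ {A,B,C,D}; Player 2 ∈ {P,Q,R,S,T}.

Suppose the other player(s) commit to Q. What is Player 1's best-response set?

argmax u_1 = {B}

u_1(A vs Q) = 2
u_1(B vs Q) = 8
u_1(C vs Q) = 5
u_1(D vs Q) = 3
max payoff 8 at {B}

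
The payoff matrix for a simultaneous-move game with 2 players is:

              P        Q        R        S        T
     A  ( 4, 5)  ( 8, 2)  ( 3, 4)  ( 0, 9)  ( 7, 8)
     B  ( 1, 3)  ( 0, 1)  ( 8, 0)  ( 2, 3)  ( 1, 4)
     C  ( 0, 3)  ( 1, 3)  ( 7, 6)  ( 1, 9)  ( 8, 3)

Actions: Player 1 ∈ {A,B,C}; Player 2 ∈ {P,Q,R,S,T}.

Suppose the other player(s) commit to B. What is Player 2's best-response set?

u_2(P vs B) = 3
u_2(Q vs B) = 1
u_2(R vs B) = 0
u_2(S vs B) = 3
u_2(T vs B) = 4
max payoff 4 at {T}

argmax u_2 = {T}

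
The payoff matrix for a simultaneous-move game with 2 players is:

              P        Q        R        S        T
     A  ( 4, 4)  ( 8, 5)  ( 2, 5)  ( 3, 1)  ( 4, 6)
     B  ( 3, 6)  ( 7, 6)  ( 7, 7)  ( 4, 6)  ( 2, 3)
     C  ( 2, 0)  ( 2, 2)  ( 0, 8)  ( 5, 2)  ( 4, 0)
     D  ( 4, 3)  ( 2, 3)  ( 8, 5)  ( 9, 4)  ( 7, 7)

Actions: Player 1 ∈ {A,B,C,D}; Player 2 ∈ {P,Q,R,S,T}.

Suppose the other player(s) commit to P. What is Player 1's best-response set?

u_1(A vs P) = 4
u_1(B vs P) = 3
u_1(C vs P) = 2
u_1(D vs P) = 4
max payoff 4 at {A,D}

P1 best: {A,D}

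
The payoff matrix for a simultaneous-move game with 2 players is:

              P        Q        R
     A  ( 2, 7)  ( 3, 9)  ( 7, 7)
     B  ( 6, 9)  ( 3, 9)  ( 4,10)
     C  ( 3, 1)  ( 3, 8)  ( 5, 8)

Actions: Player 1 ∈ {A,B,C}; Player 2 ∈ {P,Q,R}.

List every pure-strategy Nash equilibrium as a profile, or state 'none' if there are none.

NE set: (A,Q), (C,Q)

(A,P): not NE [P1→B gives 6>2; P2→Q gives 9>7]
(A,Q): NE
(A,R): not NE [P2→Q gives 9>7]
(B,P): not NE [P2→R gives 10>9]
(B,Q): not NE [P2→R gives 10>9]
(B,R): not NE [P1→A gives 7>4]
(C,P): not NE [P1→B gives 6>3; P2→R gives 8>1]
(C,Q): NE
(C,R): not NE [P1→A gives 7>5]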